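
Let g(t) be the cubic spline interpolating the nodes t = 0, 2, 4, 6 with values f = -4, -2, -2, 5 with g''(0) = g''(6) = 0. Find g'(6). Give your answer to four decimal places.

Write σ_i for g''(x_i). With h_i = 2, 2, 2 and divided differences Δ_i = 1, 0, 7/2, the continuity of g' gives the tridiagonal system
  2·σ_0 + 8·σ_1 + 2·σ_2 = 6(Δ_1 - Δ_0) = -6
  2·σ_1 + 8·σ_2 + 2·σ_3 = 6(Δ_2 - Δ_1) = 21
Natural end conditions: σ_0 = σ_3 = 0.
Solving: σ_0 = 0, σ_1 = -3/2, σ_2 = 3, σ_3 = 0.
On [4, 6], g'(t) = b_2 + 2c_2·(t - 4) + 3d_2·(t - 4)² with b_2 = Δ_2 - h_2(2σ_2 + σ_3)/6 = 3/2, c_2 = σ_2/2 = 3/2, d_2 = (σ_3 - σ_2)/(6h_2) = -1/4. So g'(6) = 9/2.

4.5000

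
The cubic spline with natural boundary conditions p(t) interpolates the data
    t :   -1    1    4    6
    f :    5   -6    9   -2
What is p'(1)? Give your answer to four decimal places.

0.5000

With M_i denoting the second derivative at x_i, h_i = 2, 3, 2, and Δ_i = (y_(i+1) − y_i)/h_i = -11/2, 5, -11/2:
  2·M_0 + 10·M_1 + 3·M_2 = 6(Δ_1 - Δ_0) = 63
  3·M_1 + 10·M_2 + 2·M_3 = 6(Δ_2 - Δ_1) = -63
Natural end conditions: M_0 = M_3 = 0.
Solving: M_0 = 0, M_1 = 9, M_2 = -9, M_3 = 0.
On [1, 4], p'(t) = b_1 + 2c_1·(t - 1) + 3d_1·(t - 1)² with b_1 = Δ_1 - h_1(2M_1 + M_2)/6 = 1/2, c_1 = M_1/2 = 9/2, d_1 = (M_2 - M_1)/(6h_1) = -1. So p'(1) = 1/2.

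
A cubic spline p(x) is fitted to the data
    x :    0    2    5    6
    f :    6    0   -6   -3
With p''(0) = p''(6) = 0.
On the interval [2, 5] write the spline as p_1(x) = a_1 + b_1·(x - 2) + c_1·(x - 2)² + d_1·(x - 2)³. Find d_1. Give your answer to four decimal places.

Let σ_i = p''(x_i). Step sizes h_i = 2, 3, 1; slopes of the chords Δ_i = (y_(i+1) - y_i)/h_i = -3, -2, 3.
  2·σ_0 + 10·σ_1 + 3·σ_2 = 6(Δ_1 - Δ_0) = 6
  3·σ_1 + 8·σ_2 + 1·σ_3 = 6(Δ_2 - Δ_1) = 30
Natural end conditions: σ_0 = σ_3 = 0.
Solving the tridiagonal system: σ_0 = 0, σ_1 = -42/71, σ_2 = 282/71, σ_3 = 0.
On [2, 5], with p_1(x) = a_1 + b_1·(x - 2) + c_1·(x - 2)² + d_1·(x - 2)³: c_1 = σ_1/2 = -21/71, d_1 = (σ_2 - σ_1)/(6h_1) = 18/71, b_1 = Δ_1 - h_1(2σ_1 + σ_2)/6 = -241/71.

0.2535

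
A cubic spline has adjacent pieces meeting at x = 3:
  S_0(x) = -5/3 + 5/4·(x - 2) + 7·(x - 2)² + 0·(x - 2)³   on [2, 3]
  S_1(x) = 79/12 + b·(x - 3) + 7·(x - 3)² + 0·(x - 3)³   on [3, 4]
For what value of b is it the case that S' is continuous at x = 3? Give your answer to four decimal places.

15.2500

S_0'(x) = 5/4 + 14·(x - 2) + 0·(x - 2)², so S_0'(3) = 61/4. On the right, S_1'(3) = b, so b = 61/4.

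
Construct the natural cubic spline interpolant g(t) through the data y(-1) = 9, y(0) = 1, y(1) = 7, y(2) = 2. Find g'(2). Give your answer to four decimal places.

Put M_i = g'' at the i-th knot. Here h = (1, 1, 1) and Δ = (-8, 6, -5), so the interior equations h_(i-1)·M_(i-1) + 2(h_(i-1)+h_i)·M_i + h_i·M_(i+1) = 6(Δ_i − Δ_(i-1)) read
  1·M_0 + 4·M_1 + 1·M_2 = 6(Δ_1 - Δ_0) = 84
  1·M_1 + 4·M_2 + 1·M_3 = 6(Δ_2 - Δ_1) = -66
Natural end conditions: M_0 = M_3 = 0.
Hence M_0 = 0, M_1 = 134/5, M_2 = -116/5, M_3 = 0.
On [1, 2], g'(t) = b_2 + 2c_2·(t - 1) + 3d_2·(t - 1)² with b_2 = Δ_2 - h_2(2M_2 + M_3)/6 = 41/15, c_2 = M_2/2 = -58/5, d_2 = (M_3 - M_2)/(6h_2) = 58/15. So g'(2) = -133/15.

-8.8667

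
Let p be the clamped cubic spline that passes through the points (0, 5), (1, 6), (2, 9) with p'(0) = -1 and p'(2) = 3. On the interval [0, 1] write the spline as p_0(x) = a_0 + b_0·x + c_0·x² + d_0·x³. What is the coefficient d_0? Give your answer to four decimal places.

With σ_i denoting the second derivative at x_i, h_i = 1, 1, and Δ_i = (y_(i+1) − y_i)/h_i = 1, 3:
  1·σ_0 + 4·σ_1 + 1·σ_2 = 6(Δ_1 - Δ_0) = 12
Clamped end conditions give two more equations: 2h_0·σ_0 + h_0·σ_1 = 6(Δ_0 - p'(0)) = 12 and h_1·σ_1 + 2h_1·σ_2 = 6(p'(2) - Δ_1) = 0.
Hence σ_0 = 5, σ_1 = 2, σ_2 = -1.
On [0, 1], with p_0(x) = a_0 + b_0·x + c_0·x² + d_0·x³: c_0 = σ_0/2 = 5/2, d_0 = (σ_1 - σ_0)/(6h_0) = -1/2, b_0 = Δ_0 - h_0(2σ_0 + σ_1)/6 = -1.

-0.5000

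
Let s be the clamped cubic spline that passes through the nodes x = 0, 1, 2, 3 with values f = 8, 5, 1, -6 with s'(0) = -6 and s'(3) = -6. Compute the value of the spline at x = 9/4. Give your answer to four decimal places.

Let σ_i = s''(x_i). Step sizes h_i = 1, 1, 1; slopes of the chords Δ_i = (y_(i+1) - y_i)/h_i = -3, -4, -7.
  1·σ_0 + 4·σ_1 + 1·σ_2 = 6(Δ_1 - Δ_0) = -6
  1·σ_1 + 4·σ_2 + 1·σ_3 = 6(Δ_2 - Δ_1) = -18
Clamped end conditions give two more equations: 2h_0·σ_0 + h_0·σ_1 = 6(Δ_0 - s'(0)) = 18 and h_2·σ_2 + 2h_2·σ_3 = 6(s'(3) - Δ_2) = 6.
Solving the tridiagonal system: σ_0 = 52/5, σ_1 = -14/5, σ_2 = -26/5, σ_3 = 28/5.
On [2, 3], s(x) = 1 - 31/5·(x - 2) - 13/5·(x - 2)² + 9/5·(x - 2)³.
With (x - 2) = 1/4: s(9/4) = -219/320.

-0.6844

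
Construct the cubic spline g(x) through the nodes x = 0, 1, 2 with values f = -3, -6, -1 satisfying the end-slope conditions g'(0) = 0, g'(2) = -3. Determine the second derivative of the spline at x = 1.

27

Put σ_i = g'' at the i-th knot. Here h = (1, 1) and Δ = (-3, 5), so the interior equations h_(i-1)·σ_(i-1) + 2(h_(i-1)+h_i)·σ_i + h_i·σ_(i+1) = 6(Δ_i − Δ_(i-1)) read
  1·σ_0 + 4·σ_1 + 1·σ_2 = 6(Δ_1 - Δ_0) = 48
Clamped end conditions give two more equations: 2h_0·σ_0 + h_0·σ_1 = 6(Δ_0 - g'(0)) = -18 and h_1·σ_1 + 2h_1·σ_2 = 6(g'(2) - Δ_1) = -48.
Solving the tridiagonal system: σ_0 = -45/2, σ_1 = 27, σ_2 = -75/2.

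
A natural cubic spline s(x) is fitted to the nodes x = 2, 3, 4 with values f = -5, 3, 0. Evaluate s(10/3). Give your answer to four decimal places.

3.0185

Put σ_i = s'' at the i-th knot. Here h = (1, 1) and Δ = (8, -3), so the interior equations h_(i-1)·σ_(i-1) + 2(h_(i-1)+h_i)·σ_i + h_i·σ_(i+1) = 6(Δ_i − Δ_(i-1)) read
  1·σ_0 + 4·σ_1 + 1·σ_2 = 6(Δ_1 - Δ_0) = -66
Natural end conditions: σ_0 = σ_2 = 0.
Hence σ_0 = 0, σ_1 = -33/2, σ_2 = 0.
On [3, 4], s(x) = 3 + 5/2·(x - 3) - 33/4·(x - 3)² + 11/4·(x - 3)³.
With (x - 3) = 1/3: s(10/3) = 163/54.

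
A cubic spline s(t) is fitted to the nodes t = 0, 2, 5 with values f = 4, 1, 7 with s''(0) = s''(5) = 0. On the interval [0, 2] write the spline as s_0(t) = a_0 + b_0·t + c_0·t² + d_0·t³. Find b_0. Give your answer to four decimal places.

With M_i denoting the second derivative at x_i, h_i = 2, 3, and Δ_i = (y_(i+1) − y_i)/h_i = -3/2, 2:
  2·M_0 + 10·M_1 + 3·M_2 = 6(Δ_1 - Δ_0) = 21
Natural end conditions: M_0 = M_2 = 0.
Hence M_0 = 0, M_1 = 21/10, M_2 = 0.
On [0, 2], with s_0(t) = a_0 + b_0·t + c_0·t² + d_0·t³: c_0 = M_0/2 = 0, d_0 = (M_1 - M_0)/(6h_0) = 7/40, b_0 = Δ_0 - h_0(2M_0 + M_1)/6 = -11/5.

-2.2000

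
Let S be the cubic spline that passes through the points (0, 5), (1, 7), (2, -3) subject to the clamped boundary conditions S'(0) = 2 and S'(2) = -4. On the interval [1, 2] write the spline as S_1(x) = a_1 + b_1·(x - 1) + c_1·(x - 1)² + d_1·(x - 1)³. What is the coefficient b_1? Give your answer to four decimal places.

With σ_i denoting the second derivative at x_i, h_i = 1, 1, and Δ_i = (y_(i+1) − y_i)/h_i = 2, -10:
  1·σ_0 + 4·σ_1 + 1·σ_2 = 6(Δ_1 - Δ_0) = -72
Clamped end conditions give two more equations: 2h_0·σ_0 + h_0·σ_1 = 6(Δ_0 - S'(0)) = 0 and h_1·σ_1 + 2h_1·σ_2 = 6(S'(2) - Δ_1) = 36.
Solving the tridiagonal system: σ_0 = 15, σ_1 = -30, σ_2 = 33.
On [1, 2], with S_1(x) = a_1 + b_1·(x - 1) + c_1·(x - 1)² + d_1·(x - 1)³: c_1 = σ_1/2 = -15, d_1 = (σ_2 - σ_1)/(6h_1) = 21/2, b_1 = Δ_1 - h_1(2σ_1 + σ_2)/6 = -11/2.

-5.5000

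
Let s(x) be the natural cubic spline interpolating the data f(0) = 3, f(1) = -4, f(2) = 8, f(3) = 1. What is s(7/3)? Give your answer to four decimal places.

8.0123

Write M_i for s''(x_i). With h_i = 1, 1, 1 and divided differences Δ_i = -7, 12, -7, the continuity of s' gives the tridiagonal system
  1·M_0 + 4·M_1 + 1·M_2 = 6(Δ_1 - Δ_0) = 114
  1·M_1 + 4·M_2 + 1·M_3 = 6(Δ_2 - Δ_1) = -114
Natural end conditions: M_0 = M_3 = 0.
Hence M_0 = 0, M_1 = 38, M_2 = -38, M_3 = 0.
On [2, 3], s(x) = 8 + 17/3·(x - 2) - 19·(x - 2)² + 19/3·(x - 2)³.
With (x - 2) = 1/3: s(7/3) = 649/81.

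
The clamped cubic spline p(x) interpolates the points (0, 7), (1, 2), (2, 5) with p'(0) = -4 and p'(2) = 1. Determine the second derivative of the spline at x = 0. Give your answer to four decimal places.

Put σ_i = p'' at the i-th knot. Here h = (1, 1) and Δ = (-5, 3), so the interior equations h_(i-1)·σ_(i-1) + 2(h_(i-1)+h_i)·σ_i + h_i·σ_(i+1) = 6(Δ_i − Δ_(i-1)) read
  1·σ_0 + 4·σ_1 + 1·σ_2 = 6(Δ_1 - Δ_0) = 48
Clamped end conditions give two more equations: 2h_0·σ_0 + h_0·σ_1 = 6(Δ_0 - p'(0)) = -6 and h_1·σ_1 + 2h_1·σ_2 = 6(p'(2) - Δ_1) = -12.
Forward elimination and back-substitution give σ_0 = -25/2, σ_1 = 19, σ_2 = -31/2.

-12.5000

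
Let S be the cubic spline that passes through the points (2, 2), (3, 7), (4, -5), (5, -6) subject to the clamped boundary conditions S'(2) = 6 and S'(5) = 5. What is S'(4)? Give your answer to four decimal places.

-9.9333

Let M_i = S''(x_i). Step sizes h_i = 1, 1, 1; slopes of the chords Δ_i = (y_(i+1) - y_i)/h_i = 5, -12, -1.
  1·M_0 + 4·M_1 + 1·M_2 = 6(Δ_1 - Δ_0) = -102
  1·M_1 + 4·M_2 + 1·M_3 = 6(Δ_2 - Δ_1) = 66
Clamped end conditions give two more equations: 2h_0·M_0 + h_0·M_1 = 6(Δ_0 - S'(2)) = -6 and h_2·M_2 + 2h_2·M_3 = 6(S'(5) - Δ_2) = 36.
Solving the tridiagonal system: M_0 = 218/15, M_1 = -526/15, M_2 = 356/15, M_3 = 92/15.
On [4, 5], S'(x) = b_2 + 2c_2·(x - 4) + 3d_2·(x - 4)² with b_2 = Δ_2 - h_2(2M_2 + M_3)/6 = -149/15, c_2 = M_2/2 = 178/15, d_2 = (M_3 - M_2)/(6h_2) = -44/15. So S'(4) = -149/15.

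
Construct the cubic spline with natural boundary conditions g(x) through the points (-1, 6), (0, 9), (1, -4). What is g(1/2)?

Put M_i = g'' at the i-th knot. Here h = (1, 1) and Δ = (3, -13), so the interior equations h_(i-1)·M_(i-1) + 2(h_(i-1)+h_i)·M_i + h_i·M_(i+1) = 6(Δ_i − Δ_(i-1)) read
  1·M_0 + 4·M_1 + 1·M_2 = 6(Δ_1 - Δ_0) = -96
Natural end conditions: M_0 = M_2 = 0.
Solving the tridiagonal system: M_0 = 0, M_1 = -24, M_2 = 0.
On [0, 1], g(x) = 9 - 5·x - 12·x² + 4·x³.
With x = 1/2: g(1/2) = 4.

4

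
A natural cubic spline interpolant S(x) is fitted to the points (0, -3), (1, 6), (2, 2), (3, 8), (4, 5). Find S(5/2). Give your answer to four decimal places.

4.5982

Let M_i = S''(x_i). Step sizes h_i = 1, 1, 1, 1; slopes of the chords Δ_i = (y_(i+1) - y_i)/h_i = 9, -4, 6, -3.
  1·M_0 + 4·M_1 + 1·M_2 = 6(Δ_1 - Δ_0) = -78
  1·M_1 + 4·M_2 + 1·M_3 = 6(Δ_2 - Δ_1) = 60
  1·M_2 + 4·M_3 + 1·M_4 = 6(Δ_3 - Δ_2) = -54
Natural end conditions: M_0 = M_4 = 0.
Solving the tridiagonal system: M_0 = 0, M_1 = -183/7, M_2 = 186/7, M_3 = -141/7, M_4 = 0.
On [2, 3], S(x) = 2 + 1/2·(x - 2) + 93/7·(x - 2)² - 109/14·(x - 2)³.
With (x - 2) = 1/2: S(5/2) = 515/112.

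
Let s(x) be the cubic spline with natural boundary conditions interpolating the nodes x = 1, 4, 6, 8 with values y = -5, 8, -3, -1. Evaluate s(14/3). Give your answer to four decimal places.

4.7999

With M_i denoting the second derivative at x_i, h_i = 3, 2, 2, and Δ_i = (y_(i+1) − y_i)/h_i = 13/3, -11/2, 1:
  3·M_0 + 10·M_1 + 2·M_2 = 6(Δ_1 - Δ_0) = -59
  2·M_1 + 8·M_2 + 2·M_3 = 6(Δ_2 - Δ_1) = 39
Natural end conditions: M_0 = M_3 = 0.
Solving the tridiagonal system: M_0 = 0, M_1 = -275/38, M_2 = 127/19, M_3 = 0.
On [4, 6], s(x) = 8 - 331/114·(x - 4) - 275/76·(x - 4)² + 529/456·(x - 4)³.
With (x - 4) = 2/3: s(14/3) = 7387/1539.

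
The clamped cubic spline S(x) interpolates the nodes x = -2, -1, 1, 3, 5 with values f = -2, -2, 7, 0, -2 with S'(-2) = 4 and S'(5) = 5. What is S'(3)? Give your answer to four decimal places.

Write M_i for S''(x_i). With h_i = 1, 2, 2, 2 and divided differences Δ_i = 0, 9/2, -7/2, -1, the continuity of S' gives the tridiagonal system
  1·M_0 + 6·M_1 + 2·M_2 = 6(Δ_1 - Δ_0) = 27
  2·M_1 + 8·M_2 + 2·M_3 = 6(Δ_2 - Δ_1) = -48
  2·M_2 + 8·M_3 + 2·M_4 = 6(Δ_3 - Δ_2) = 15
Clamped end conditions give two more equations: 2h_0·M_0 + h_0·M_1 = 6(Δ_0 - S'(-2)) = -24 and h_3·M_3 + 2h_3·M_4 = 6(S'(5) - Δ_3) = 36.
Solving the tridiagonal system: M_0 = -740/43, M_1 = 448/43, M_2 = -787/86, M_3 = 94/43, M_4 = 340/43.
On [3, 5], S'(x) = b_3 + 2c_3·(x - 3) + 3d_3·(x - 3)² with b_3 = Δ_3 - h_3(2M_3 + M_4)/6 = -219/43, c_3 = M_3/2 = 47/43, d_3 = (M_4 - M_3)/(6h_3) = 41/86. So S'(3) = -219/43.

-5.0930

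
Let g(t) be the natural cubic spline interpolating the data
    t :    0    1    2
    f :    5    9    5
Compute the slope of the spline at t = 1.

Write m_i for g''(x_i). With h_i = 1, 1 and divided differences Δ_i = 4, -4, the continuity of g' gives the tridiagonal system
  1·m_0 + 4·m_1 + 1·m_2 = 6(Δ_1 - Δ_0) = -48
Natural end conditions: m_0 = m_2 = 0.
Solving: m_0 = 0, m_1 = -12, m_2 = 0.
On [1, 2], g'(t) = b_1 + 2c_1·(t - 1) + 3d_1·(t - 1)² with b_1 = Δ_1 - h_1(2m_1 + m_2)/6 = 0, c_1 = m_1/2 = -6, d_1 = (m_2 - m_1)/(6h_1) = 2. So g'(1) = 0.

0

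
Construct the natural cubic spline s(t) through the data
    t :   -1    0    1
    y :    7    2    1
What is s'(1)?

With M_i denoting the second derivative at x_i, h_i = 1, 1, and Δ_i = (y_(i+1) − y_i)/h_i = -5, -1:
  1·M_0 + 4·M_1 + 1·M_2 = 6(Δ_1 - Δ_0) = 24
Natural end conditions: M_0 = M_2 = 0.
Solving the tridiagonal system: M_0 = 0, M_1 = 6, M_2 = 0.
On [0, 1], s'(t) = b_1 + 2c_1·t + 3d_1·t² with b_1 = Δ_1 - h_1(2M_1 + M_2)/6 = -3, c_1 = M_1/2 = 3, d_1 = (M_2 - M_1)/(6h_1) = -1. So s'(1) = 0.

0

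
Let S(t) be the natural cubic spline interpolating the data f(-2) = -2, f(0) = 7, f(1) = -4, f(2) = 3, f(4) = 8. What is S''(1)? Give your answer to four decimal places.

34.9091

Let σ_i = S''(x_i). Step sizes h_i = 2, 1, 1, 2; slopes of the chords Δ_i = (y_(i+1) - y_i)/h_i = 9/2, -11, 7, 5/2.
  2·σ_0 + 6·σ_1 + 1·σ_2 = 6(Δ_1 - Δ_0) = -93
  1·σ_1 + 4·σ_2 + 1·σ_3 = 6(Δ_2 - Δ_1) = 108
  1·σ_2 + 6·σ_3 + 2·σ_4 = 6(Δ_3 - Δ_2) = -27
Natural end conditions: σ_0 = σ_4 = 0.
Forward elimination and back-substitution give σ_0 = 0, σ_1 = -469/22, σ_2 = 384/11, σ_3 = -227/22, σ_4 = 0.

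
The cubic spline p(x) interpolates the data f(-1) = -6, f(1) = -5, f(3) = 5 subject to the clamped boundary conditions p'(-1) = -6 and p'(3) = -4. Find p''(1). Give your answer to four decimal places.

Put M_i = p'' at the i-th knot. Here h = (2, 2) and Δ = (1/2, 5), so the interior equations h_(i-1)·M_(i-1) + 2(h_(i-1)+h_i)·M_i + h_i·M_(i+1) = 6(Δ_i − Δ_(i-1)) read
  2·M_0 + 8·M_1 + 2·M_2 = 6(Δ_1 - Δ_0) = 27
Clamped end conditions give two more equations: 2h_0·M_0 + h_0·M_1 = 6(Δ_0 - p'(-1)) = 39 and h_1·M_1 + 2h_1·M_2 = 6(p'(3) - Δ_1) = -54.
Forward elimination and back-substitution give M_0 = 55/8, M_1 = 23/4, M_2 = -131/8.

5.7500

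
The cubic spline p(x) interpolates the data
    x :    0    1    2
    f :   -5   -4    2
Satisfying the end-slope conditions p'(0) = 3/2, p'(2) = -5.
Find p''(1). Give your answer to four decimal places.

Put M_i = p'' at the i-th knot. Here h = (1, 1) and Δ = (1, 6), so the interior equations h_(i-1)·M_(i-1) + 2(h_(i-1)+h_i)·M_i + h_i·M_(i+1) = 6(Δ_i − Δ_(i-1)) read
  1·M_0 + 4·M_1 + 1·M_2 = 6(Δ_1 - Δ_0) = 30
Clamped end conditions give two more equations: 2h_0·M_0 + h_0·M_1 = 6(Δ_0 - p'(0)) = -3 and h_1·M_1 + 2h_1·M_2 = 6(p'(2) - Δ_1) = -66.
Solving: M_0 = -49/4, M_1 = 43/2, M_2 = -175/4.

21.5000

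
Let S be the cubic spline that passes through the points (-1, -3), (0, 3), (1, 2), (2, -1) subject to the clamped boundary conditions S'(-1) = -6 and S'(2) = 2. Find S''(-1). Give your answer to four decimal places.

Put M_i = S'' at the i-th knot. Here h = (1, 1, 1) and Δ = (6, -1, -3), so the interior equations h_(i-1)·M_(i-1) + 2(h_(i-1)+h_i)·M_i + h_i·M_(i+1) = 6(Δ_i − Δ_(i-1)) read
  1·M_0 + 4·M_1 + 1·M_2 = 6(Δ_1 - Δ_0) = -42
  1·M_1 + 4·M_2 + 1·M_3 = 6(Δ_2 - Δ_1) = -12
Clamped end conditions give two more equations: 2h_0·M_0 + h_0·M_1 = 6(Δ_0 - S'(-1)) = 72 and h_2·M_2 + 2h_2·M_3 = 6(S'(2) - Δ_2) = 30.
Forward elimination and back-substitution give M_0 = 704/15, M_1 = -328/15, M_2 = -22/15, M_3 = 236/15.

46.9333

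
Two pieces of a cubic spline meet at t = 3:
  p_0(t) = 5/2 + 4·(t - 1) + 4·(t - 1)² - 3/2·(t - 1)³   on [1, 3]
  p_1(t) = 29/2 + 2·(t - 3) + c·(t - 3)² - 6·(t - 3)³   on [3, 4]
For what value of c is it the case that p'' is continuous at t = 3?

-5

p_0''(t) = 8 - 9·(t - 1), so p_0''(3) = -10. On the right, p_1''(3) = 2c, so c = -5.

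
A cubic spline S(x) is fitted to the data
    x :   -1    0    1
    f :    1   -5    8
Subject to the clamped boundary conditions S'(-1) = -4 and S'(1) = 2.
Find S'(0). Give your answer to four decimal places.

Put m_i = S'' at the i-th knot. Here h = (1, 1) and Δ = (-6, 13), so the interior equations h_(i-1)·m_(i-1) + 2(h_(i-1)+h_i)·m_i + h_i·m_(i+1) = 6(Δ_i − Δ_(i-1)) read
  1·m_0 + 4·m_1 + 1·m_2 = 6(Δ_1 - Δ_0) = 114
Clamped end conditions give two more equations: 2h_0·m_0 + h_0·m_1 = 6(Δ_0 - S'(-1)) = -12 and h_1·m_1 + 2h_1·m_2 = 6(S'(1) - Δ_1) = -66.
Forward elimination and back-substitution give m_0 = -63/2, m_1 = 51, m_2 = -117/2.
On [0, 1], S'(x) = b_1 + 2c_1·x + 3d_1·x² with b_1 = Δ_1 - h_1(2m_1 + m_2)/6 = 23/4, c_1 = m_1/2 = 51/2, d_1 = (m_2 - m_1)/(6h_1) = -73/4. So S'(0) = 23/4.

5.7500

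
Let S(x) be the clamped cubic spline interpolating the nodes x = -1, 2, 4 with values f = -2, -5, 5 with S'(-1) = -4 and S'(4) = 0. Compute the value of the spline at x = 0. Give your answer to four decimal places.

Write M_i for S''(x_i). With h_i = 3, 2 and divided differences Δ_i = -1, 5, the continuity of S' gives the tridiagonal system
  3·M_0 + 10·M_1 + 2·M_2 = 6(Δ_1 - Δ_0) = 36
Clamped end conditions give two more equations: 2h_0·M_0 + h_0·M_1 = 6(Δ_0 - S'(-1)) = 18 and h_1·M_1 + 2h_1·M_2 = 6(S'(4) - Δ_1) = -30.
Solving: M_0 = 1/5, M_1 = 28/5, M_2 = -103/10.
On [-1, 2], S(x) = -2 - 4·(x + 1) + 1/10·(x + 1)² + 3/10·(x + 1)³.
With (x + 1) = 1: S(0) = -28/5.

-5.6000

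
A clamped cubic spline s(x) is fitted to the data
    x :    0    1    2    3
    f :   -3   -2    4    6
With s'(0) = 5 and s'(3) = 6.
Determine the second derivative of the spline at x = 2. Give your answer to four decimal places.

Let M_i = s''(x_i). Step sizes h_i = 1, 1, 1; slopes of the chords Δ_i = (y_(i+1) - y_i)/h_i = 1, 6, 2.
  1·M_0 + 4·M_1 + 1·M_2 = 6(Δ_1 - Δ_0) = 30
  1·M_1 + 4·M_2 + 1·M_3 = 6(Δ_2 - Δ_1) = -24
Clamped end conditions give two more equations: 2h_0·M_0 + h_0·M_1 = 6(Δ_0 - s'(0)) = -24 and h_2·M_2 + 2h_2·M_3 = 6(s'(3) - Δ_2) = 24.
Forward elimination and back-substitution give M_0 = -302/15, M_1 = 244/15, M_2 = -224/15, M_3 = 292/15.

-14.9333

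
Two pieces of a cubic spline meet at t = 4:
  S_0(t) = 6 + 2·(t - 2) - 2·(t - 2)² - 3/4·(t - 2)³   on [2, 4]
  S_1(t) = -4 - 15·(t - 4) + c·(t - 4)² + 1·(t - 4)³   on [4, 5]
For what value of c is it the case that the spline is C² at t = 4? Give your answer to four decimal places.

-6.5000

S_0''(t) = -4 - 9/2·(t - 2), so S_0''(4) = -13. On the right, S_1''(4) = 2c, so c = -13/2.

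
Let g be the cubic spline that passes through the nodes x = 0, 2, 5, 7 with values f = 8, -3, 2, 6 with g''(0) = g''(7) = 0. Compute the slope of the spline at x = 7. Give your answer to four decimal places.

Let m_i = g''(x_i). Step sizes h_i = 2, 3, 2; slopes of the chords Δ_i = (y_(i+1) - y_i)/h_i = -11/2, 5/3, 2.
  2·m_0 + 10·m_1 + 3·m_2 = 6(Δ_1 - Δ_0) = 43
  3·m_1 + 10·m_2 + 2·m_3 = 6(Δ_2 - Δ_1) = 2
Natural end conditions: m_0 = m_3 = 0.
Hence m_0 = 0, m_1 = 424/91, m_2 = -109/91, m_3 = 0.
On [5, 7], g'(x) = b_2 + 2c_2·(x - 5) + 3d_2·(x - 5)² with b_2 = Δ_2 - h_2(2m_2 + m_3)/6 = 764/273, c_2 = m_2/2 = -109/182, d_2 = (m_3 - m_2)/(6h_2) = 109/1092. So g'(7) = 437/273.

1.6007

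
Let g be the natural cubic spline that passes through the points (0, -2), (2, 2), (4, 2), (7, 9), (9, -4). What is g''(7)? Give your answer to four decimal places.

Put M_i = g'' at the i-th knot. Here h = (2, 2, 3, 2) and Δ = (2, 0, 7/3, -13/2), so the interior equations h_(i-1)·M_(i-1) + 2(h_(i-1)+h_i)·M_i + h_i·M_(i+1) = 6(Δ_i − Δ_(i-1)) read
  2·M_0 + 8·M_1 + 2·M_2 = 6(Δ_1 - Δ_0) = -12
  2·M_1 + 10·M_2 + 3·M_3 = 6(Δ_2 - Δ_1) = 14
  3·M_2 + 10·M_3 + 2·M_4 = 6(Δ_3 - Δ_2) = -53
Natural end conditions: M_0 = M_4 = 0.
Forward elimination and back-substitution give M_0 = 0, M_1 = -845/344, M_2 = 329/86, M_3 = -1109/172, M_4 = 0.

-6.4477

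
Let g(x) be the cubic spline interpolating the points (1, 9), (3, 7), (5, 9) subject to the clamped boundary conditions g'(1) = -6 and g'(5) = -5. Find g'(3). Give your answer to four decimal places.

With M_i denoting the second derivative at x_i, h_i = 2, 2, and Δ_i = (y_(i+1) − y_i)/h_i = -1, 1:
  2·M_0 + 8·M_1 + 2·M_2 = 6(Δ_1 - Δ_0) = 12
Clamped end conditions give two more equations: 2h_0·M_0 + h_0·M_1 = 6(Δ_0 - g'(1)) = 30 and h_1·M_1 + 2h_1·M_2 = 6(g'(5) - Δ_1) = -36.
Solving the tridiagonal system: M_0 = 25/4, M_1 = 5/2, M_2 = -41/4.
On [3, 5], g'(x) = b_1 + 2c_1·(x - 3) + 3d_1·(x - 3)² with b_1 = Δ_1 - h_1(2M_1 + M_2)/6 = 11/4, c_1 = M_1/2 = 5/4, d_1 = (M_2 - M_1)/(6h_1) = -17/16. So g'(3) = 11/4.

2.7500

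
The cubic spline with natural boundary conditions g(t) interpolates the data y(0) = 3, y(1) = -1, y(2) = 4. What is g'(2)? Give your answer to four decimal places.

7.2500

Let M_i = g''(x_i). Step sizes h_i = 1, 1; slopes of the chords Δ_i = (y_(i+1) - y_i)/h_i = -4, 5.
  1·M_0 + 4·M_1 + 1·M_2 = 6(Δ_1 - Δ_0) = 54
Natural end conditions: M_0 = M_2 = 0.
Solving: M_0 = 0, M_1 = 27/2, M_2 = 0.
On [1, 2], g'(t) = b_1 + 2c_1·(t - 1) + 3d_1·(t - 1)² with b_1 = Δ_1 - h_1(2M_1 + M_2)/6 = 1/2, c_1 = M_1/2 = 27/4, d_1 = (M_2 - M_1)/(6h_1) = -9/4. So g'(2) = 29/4.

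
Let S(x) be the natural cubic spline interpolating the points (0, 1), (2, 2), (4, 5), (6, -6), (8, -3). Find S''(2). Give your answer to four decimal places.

Write M_i for S''(x_i). With h_i = 2, 2, 2, 2 and divided differences Δ_i = 1/2, 3/2, -11/2, 3/2, the continuity of S' gives the tridiagonal system
  2·M_0 + 8·M_1 + 2·M_2 = 6(Δ_1 - Δ_0) = 6
  2·M_1 + 8·M_2 + 2·M_3 = 6(Δ_2 - Δ_1) = -42
  2·M_2 + 8·M_3 + 2·M_4 = 6(Δ_3 - Δ_2) = 42
Natural end conditions: M_0 = M_4 = 0.
Solving the tridiagonal system: M_0 = 0, M_1 = 75/28, M_2 = -54/7, M_3 = 201/28, M_4 = 0.

2.6786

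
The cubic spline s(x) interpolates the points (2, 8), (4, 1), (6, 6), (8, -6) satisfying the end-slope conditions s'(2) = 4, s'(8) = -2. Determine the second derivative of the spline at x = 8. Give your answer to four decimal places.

12.2000

Write σ_i for s''(x_i). With h_i = 2, 2, 2 and divided differences Δ_i = -7/2, 5/2, -6, the continuity of s' gives the tridiagonal system
  2·σ_0 + 8·σ_1 + 2·σ_2 = 6(Δ_1 - Δ_0) = 36
  2·σ_1 + 8·σ_2 + 2·σ_3 = 6(Δ_2 - Δ_1) = -51
Clamped end conditions give two more equations: 2h_0·σ_0 + h_0·σ_1 = 6(Δ_0 - s'(2)) = -45 and h_2·σ_2 + 2h_2·σ_3 = 6(s'(8) - Δ_2) = 24.
Forward elimination and back-substitution give σ_0 = -86/5, σ_1 = 119/10, σ_2 = -62/5, σ_3 = 61/5.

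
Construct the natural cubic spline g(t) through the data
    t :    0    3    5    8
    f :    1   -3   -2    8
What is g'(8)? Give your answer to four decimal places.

Let σ_i = g''(x_i). Step sizes h_i = 3, 2, 3; slopes of the chords Δ_i = (y_(i+1) - y_i)/h_i = -4/3, 1/2, 10/3.
  3·σ_0 + 10·σ_1 + 2·σ_2 = 6(Δ_1 - Δ_0) = 11
  2·σ_1 + 10·σ_2 + 3·σ_3 = 6(Δ_2 - Δ_1) = 17
Natural end conditions: σ_0 = σ_3 = 0.
Solving: σ_0 = 0, σ_1 = 19/24, σ_2 = 37/24, σ_3 = 0.
On [5, 8], g'(t) = b_2 + 2c_2·(t - 5) + 3d_2·(t - 5)² with b_2 = Δ_2 - h_2(2σ_2 + σ_3)/6 = 43/24, c_2 = σ_2/2 = 37/48, d_2 = (σ_3 - σ_2)/(6h_2) = -37/432. So g'(8) = 197/48.

4.1042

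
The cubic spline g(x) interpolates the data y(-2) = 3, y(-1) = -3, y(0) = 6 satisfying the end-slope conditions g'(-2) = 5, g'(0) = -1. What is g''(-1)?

With σ_i denoting the second derivative at x_i, h_i = 1, 1, and Δ_i = (y_(i+1) − y_i)/h_i = -6, 9:
  1·σ_0 + 4·σ_1 + 1·σ_2 = 6(Δ_1 - Δ_0) = 90
Clamped end conditions give two more equations: 2h_0·σ_0 + h_0·σ_1 = 6(Δ_0 - g'(-2)) = -66 and h_1·σ_1 + 2h_1·σ_2 = 6(g'(0) - Δ_1) = -60.
Solving the tridiagonal system: σ_0 = -117/2, σ_1 = 51, σ_2 = -111/2.

51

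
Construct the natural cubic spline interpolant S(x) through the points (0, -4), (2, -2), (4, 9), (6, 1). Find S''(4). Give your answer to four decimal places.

-8.5000

With M_i denoting the second derivative at x_i, h_i = 2, 2, 2, and Δ_i = (y_(i+1) − y_i)/h_i = 1, 11/2, -4:
  2·M_0 + 8·M_1 + 2·M_2 = 6(Δ_1 - Δ_0) = 27
  2·M_1 + 8·M_2 + 2·M_3 = 6(Δ_2 - Δ_1) = -57
Natural end conditions: M_0 = M_3 = 0.
Solving the tridiagonal system: M_0 = 0, M_1 = 11/2, M_2 = -17/2, M_3 = 0.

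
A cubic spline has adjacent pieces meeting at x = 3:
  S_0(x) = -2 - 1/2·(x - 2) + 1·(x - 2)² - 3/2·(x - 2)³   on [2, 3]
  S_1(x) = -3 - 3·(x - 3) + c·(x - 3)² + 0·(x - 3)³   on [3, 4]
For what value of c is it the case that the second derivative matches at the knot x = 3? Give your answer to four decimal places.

-3.5000

S_0''(x) = 2 - 9·(x - 2), so S_0''(3) = -7. On the right, S_1''(3) = 2c, so c = -7/2.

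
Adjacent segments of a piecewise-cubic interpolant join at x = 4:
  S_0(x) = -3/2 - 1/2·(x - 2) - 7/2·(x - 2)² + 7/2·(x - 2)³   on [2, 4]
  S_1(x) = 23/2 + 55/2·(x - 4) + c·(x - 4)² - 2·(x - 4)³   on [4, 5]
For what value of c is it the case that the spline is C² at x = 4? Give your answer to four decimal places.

S_0''(x) = -7 + 21·(x - 2), so S_0''(4) = 35. On the right, S_1''(4) = 2c, so c = 35/2.

17.5000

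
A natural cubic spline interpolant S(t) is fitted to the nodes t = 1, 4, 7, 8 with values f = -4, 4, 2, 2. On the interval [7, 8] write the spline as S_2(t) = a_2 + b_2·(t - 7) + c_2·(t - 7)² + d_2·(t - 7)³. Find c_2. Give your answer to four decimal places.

Put m_i = S'' at the i-th knot. Here h = (3, 3, 1) and Δ = (8/3, -2/3, 0), so the interior equations h_(i-1)·m_(i-1) + 2(h_(i-1)+h_i)·m_i + h_i·m_(i+1) = 6(Δ_i − Δ_(i-1)) read
  3·m_0 + 12·m_1 + 3·m_2 = 6(Δ_1 - Δ_0) = -20
  3·m_1 + 8·m_2 + 1·m_3 = 6(Δ_2 - Δ_1) = 4
Natural end conditions: m_0 = m_3 = 0.
Hence m_0 = 0, m_1 = -172/87, m_2 = 36/29, m_3 = 0.
On [7, 8], with S_2(t) = a_2 + b_2·(t - 7) + c_2·(t - 7)² + d_2·(t - 7)³: c_2 = m_2/2 = 18/29, d_2 = (m_3 - m_2)/(6h_2) = -6/29, b_2 = Δ_2 - h_2(2m_2 + m_3)/6 = -12/29.

0.6207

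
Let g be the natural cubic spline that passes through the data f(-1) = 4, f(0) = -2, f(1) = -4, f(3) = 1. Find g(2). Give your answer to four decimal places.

Write σ_i for g''(x_i). With h_i = 1, 1, 2 and divided differences Δ_i = -6, -2, 5/2, the continuity of g' gives the tridiagonal system
  1·σ_0 + 4·σ_1 + 1·σ_2 = 6(Δ_1 - Δ_0) = 24
  1·σ_1 + 6·σ_2 + 2·σ_3 = 6(Δ_2 - Δ_1) = 27
Natural end conditions: σ_0 = σ_3 = 0.
Forward elimination and back-substitution give σ_0 = 0, σ_1 = 117/23, σ_2 = 84/23, σ_3 = 0.
On [1, 3], g(x) = -4 + 3/46·(x - 1) + 42/23·(x - 1)² - 7/23·(x - 1)³.
With (x - 1) = 1: g(2) = -111/46.

-2.4130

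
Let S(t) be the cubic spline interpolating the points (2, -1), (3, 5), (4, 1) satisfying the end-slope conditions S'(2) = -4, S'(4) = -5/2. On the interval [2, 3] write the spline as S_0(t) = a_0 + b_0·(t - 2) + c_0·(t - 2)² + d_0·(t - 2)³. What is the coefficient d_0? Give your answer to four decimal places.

Let M_i = S''(x_i). Step sizes h_i = 1, 1; slopes of the chords Δ_i = (y_(i+1) - y_i)/h_i = 6, -4.
  1·M_0 + 4·M_1 + 1·M_2 = 6(Δ_1 - Δ_0) = -60
Clamped end conditions give two more equations: 2h_0·M_0 + h_0·M_1 = 6(Δ_0 - S'(2)) = 60 and h_1·M_1 + 2h_1·M_2 = 6(S'(4) - Δ_1) = 9.
Solving the tridiagonal system: M_0 = 183/4, M_1 = -63/2, M_2 = 81/4.
On [2, 3], with S_0(t) = a_0 + b_0·(t - 2) + c_0·(t - 2)² + d_0·(t - 2)³: c_0 = M_0/2 = 183/8, d_0 = (M_1 - M_0)/(6h_0) = -103/8, b_0 = Δ_0 - h_0(2M_0 + M_1)/6 = -4.

-12.8750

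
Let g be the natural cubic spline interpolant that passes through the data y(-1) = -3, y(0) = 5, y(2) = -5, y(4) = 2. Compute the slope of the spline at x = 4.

Put M_i = g'' at the i-th knot. Here h = (1, 2, 2) and Δ = (8, -5, 7/2), so the interior equations h_(i-1)·M_(i-1) + 2(h_(i-1)+h_i)·M_i + h_i·M_(i+1) = 6(Δ_i − Δ_(i-1)) read
  1·M_0 + 6·M_1 + 2·M_2 = 6(Δ_1 - Δ_0) = -78
  2·M_1 + 8·M_2 + 2·M_3 = 6(Δ_2 - Δ_1) = 51
Natural end conditions: M_0 = M_3 = 0.
Hence M_0 = 0, M_1 = -33/2, M_2 = 21/2, M_3 = 0.
On [2, 4], g'(x) = b_2 + 2c_2·(x - 2) + 3d_2·(x - 2)² with b_2 = Δ_2 - h_2(2M_2 + M_3)/6 = -7/2, c_2 = M_2/2 = 21/4, d_2 = (M_3 - M_2)/(6h_2) = -7/8. So g'(4) = 7.

7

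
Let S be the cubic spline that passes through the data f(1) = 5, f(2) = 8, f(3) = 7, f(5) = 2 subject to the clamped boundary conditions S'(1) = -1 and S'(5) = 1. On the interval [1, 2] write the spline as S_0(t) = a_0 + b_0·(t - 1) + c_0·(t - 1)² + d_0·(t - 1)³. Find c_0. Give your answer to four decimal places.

8.4318

Write M_i for S''(x_i). With h_i = 1, 1, 2 and divided differences Δ_i = 3, -1, -5/2, the continuity of S' gives the tridiagonal system
  1·M_0 + 4·M_1 + 1·M_2 = 6(Δ_1 - Δ_0) = -24
  1·M_1 + 6·M_2 + 2·M_3 = 6(Δ_2 - Δ_1) = -9
Clamped end conditions give two more equations: 2h_0·M_0 + h_0·M_1 = 6(Δ_0 - S'(1)) = 24 and h_2·M_2 + 2h_2·M_3 = 6(S'(5) - Δ_2) = 21.
Forward elimination and back-substitution give M_0 = 371/22, M_1 = -107/11, M_2 = -43/22, M_3 = 137/22.
On [1, 2], with S_0(t) = a_0 + b_0·(t - 1) + c_0·(t - 1)² + d_0·(t - 1)³: c_0 = M_0/2 = 371/44, d_0 = (M_1 - M_0)/(6h_0) = -195/44, b_0 = Δ_0 - h_0(2M_0 + M_1)/6 = -1.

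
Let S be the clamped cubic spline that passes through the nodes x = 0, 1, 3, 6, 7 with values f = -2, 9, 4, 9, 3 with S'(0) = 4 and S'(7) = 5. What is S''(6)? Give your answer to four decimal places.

Write m_i for S''(x_i). With h_i = 1, 2, 3, 1 and divided differences Δ_i = 11, -5/2, 5/3, -6, the continuity of S' gives the tridiagonal system
  1·m_0 + 6·m_1 + 2·m_2 = 6(Δ_1 - Δ_0) = -81
  2·m_1 + 10·m_2 + 3·m_3 = 6(Δ_2 - Δ_1) = 25
  3·m_2 + 8·m_3 + 1·m_4 = 6(Δ_3 - Δ_2) = -46
Clamped end conditions give two more equations: 2h_0·m_0 + h_0·m_1 = 6(Δ_0 - S'(0)) = 42 and h_3·m_3 + 2h_3·m_4 = 6(S'(7) - Δ_3) = 66.
Forward elimination and back-substitution give m_0 = 7189/222, m_1 = -2527/111, m_2 = 5153/444, m_3 = -1123/74, m_4 = 6007/148.

-15.1757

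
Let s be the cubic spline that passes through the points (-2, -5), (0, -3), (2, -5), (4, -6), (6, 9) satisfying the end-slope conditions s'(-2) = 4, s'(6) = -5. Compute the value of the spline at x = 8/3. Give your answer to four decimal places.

-7.1746

With M_i denoting the second derivative at x_i, h_i = 2, 2, 2, 2, and Δ_i = (y_(i+1) − y_i)/h_i = 1, -1, -1/2, 15/2:
  2·M_0 + 8·M_1 + 2·M_2 = 6(Δ_1 - Δ_0) = -12
  2·M_1 + 8·M_2 + 2·M_3 = 6(Δ_2 - Δ_1) = 3
  2·M_2 + 8·M_3 + 2·M_4 = 6(Δ_3 - Δ_2) = 48
Clamped end conditions give two more equations: 2h_0·M_0 + h_0·M_1 = 6(Δ_0 - s'(-2)) = -18 and h_3·M_3 + 2h_3·M_4 = 6(s'(6) - Δ_3) = -75.
Solving: M_0 = -33/7, M_1 = 3/7, M_2 = -3, M_3 = 183/14, M_4 = -177/7.
On [2, 4], s(x) = -5 - 20/7·(x - 2) - 3/2·(x - 2)² + 75/56·(x - 2)³.
With (x - 2) = 2/3: s(8/3) = -452/63.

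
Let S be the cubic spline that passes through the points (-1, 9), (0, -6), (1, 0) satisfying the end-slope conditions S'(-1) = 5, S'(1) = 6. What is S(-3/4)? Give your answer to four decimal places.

7.8047

Let σ_i = S''(x_i). Step sizes h_i = 1, 1; slopes of the chords Δ_i = (y_(i+1) - y_i)/h_i = -15, 6.
  1·σ_0 + 4·σ_1 + 1·σ_2 = 6(Δ_1 - Δ_0) = 126
Clamped end conditions give two more equations: 2h_0·σ_0 + h_0·σ_1 = 6(Δ_0 - S'(-1)) = -120 and h_1·σ_1 + 2h_1·σ_2 = 6(S'(1) - Δ_1) = 0.
Forward elimination and back-substitution give σ_0 = -91, σ_1 = 62, σ_2 = -31.
On [-1, 0], S(x) = 9 + 5·(x + 1) - 91/2·(x + 1)² + 51/2·(x + 1)³.
With (x + 1) = 1/4: S(-3/4) = 999/128.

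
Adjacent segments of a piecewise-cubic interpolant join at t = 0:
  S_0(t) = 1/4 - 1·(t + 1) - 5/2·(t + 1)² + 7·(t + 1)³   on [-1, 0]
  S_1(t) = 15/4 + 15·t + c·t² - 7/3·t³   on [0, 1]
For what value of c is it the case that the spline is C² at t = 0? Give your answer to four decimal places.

18.5000

S_0''(t) = -5 + 42·(t + 1), so S_0''(0) = 37. On the right, S_1''(0) = 2c, so c = 37/2.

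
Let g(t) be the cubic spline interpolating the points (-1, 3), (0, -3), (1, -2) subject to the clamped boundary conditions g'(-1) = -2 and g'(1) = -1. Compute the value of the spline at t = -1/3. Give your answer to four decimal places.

-1.1481

Put m_i = g'' at the i-th knot. Here h = (1, 1) and Δ = (-6, 1), so the interior equations h_(i-1)·m_(i-1) + 2(h_(i-1)+h_i)·m_i + h_i·m_(i+1) = 6(Δ_i − Δ_(i-1)) read
  1·m_0 + 4·m_1 + 1·m_2 = 6(Δ_1 - Δ_0) = 42
Clamped end conditions give two more equations: 2h_0·m_0 + h_0·m_1 = 6(Δ_0 - g'(-1)) = -24 and h_1·m_1 + 2h_1·m_2 = 6(g'(1) - Δ_1) = -12.
Hence m_0 = -22, m_1 = 20, m_2 = -16.
On [-1, 0], g(t) = 3 - 2·(t + 1) - 11·(t + 1)² + 7·(t + 1)³.
With (t + 1) = 2/3: g(-1/3) = -31/27.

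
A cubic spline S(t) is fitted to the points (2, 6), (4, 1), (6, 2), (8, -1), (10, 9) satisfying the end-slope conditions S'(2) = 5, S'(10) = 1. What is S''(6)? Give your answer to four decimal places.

-5.5625

Put M_i = S'' at the i-th knot. Here h = (2, 2, 2, 2) and Δ = (-5/2, 1/2, -3/2, 5), so the interior equations h_(i-1)·M_(i-1) + 2(h_(i-1)+h_i)·M_i + h_i·M_(i+1) = 6(Δ_i − Δ_(i-1)) read
  2·M_0 + 8·M_1 + 2·M_2 = 6(Δ_1 - Δ_0) = 18
  2·M_1 + 8·M_2 + 2·M_3 = 6(Δ_2 - Δ_1) = -12
  2·M_2 + 8·M_3 + 2·M_4 = 6(Δ_3 - Δ_2) = 39
Clamped end conditions give two more equations: 2h_0·M_0 + h_0·M_1 = 6(Δ_0 - S'(2)) = -45 and h_3·M_3 + 2h_3·M_4 = 6(S'(10) - Δ_3) = -24.
Hence M_0 = -239/16, M_1 = 59/8, M_2 = -89/16, M_3 = 71/8, M_4 = -167/16.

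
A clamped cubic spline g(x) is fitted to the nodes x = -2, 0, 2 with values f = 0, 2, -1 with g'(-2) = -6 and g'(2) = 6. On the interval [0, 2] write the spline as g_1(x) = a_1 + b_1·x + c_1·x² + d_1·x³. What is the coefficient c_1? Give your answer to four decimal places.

-4.8750

Put m_i = g'' at the i-th knot. Here h = (2, 2) and Δ = (1, -3/2), so the interior equations h_(i-1)·m_(i-1) + 2(h_(i-1)+h_i)·m_i + h_i·m_(i+1) = 6(Δ_i − Δ_(i-1)) read
  2·m_0 + 8·m_1 + 2·m_2 = 6(Δ_1 - Δ_0) = -15
Clamped end conditions give two more equations: 2h_0·m_0 + h_0·m_1 = 6(Δ_0 - g'(-2)) = 42 and h_1·m_1 + 2h_1·m_2 = 6(g'(2) - Δ_1) = 45.
Solving the tridiagonal system: m_0 = 123/8, m_1 = -39/4, m_2 = 129/8.
On [0, 2], with g_1(x) = a_1 + b_1·x + c_1·x² + d_1·x³: c_1 = m_1/2 = -39/8, d_1 = (m_2 - m_1)/(6h_1) = 69/32, b_1 = Δ_1 - h_1(2m_1 + m_2)/6 = -3/8.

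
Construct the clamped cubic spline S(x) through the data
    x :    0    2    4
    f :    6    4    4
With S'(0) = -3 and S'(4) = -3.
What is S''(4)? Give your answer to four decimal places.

With m_i denoting the second derivative at x_i, h_i = 2, 2, and Δ_i = (y_(i+1) − y_i)/h_i = -1, 0:
  2·m_0 + 8·m_1 + 2·m_2 = 6(Δ_1 - Δ_0) = 6
Clamped end conditions give two more equations: 2h_0·m_0 + h_0·m_1 = 6(Δ_0 - S'(0)) = 12 and h_1·m_1 + 2h_1·m_2 = 6(S'(4) - Δ_1) = -18.
Solving: m_0 = 9/4, m_1 = 3/2, m_2 = -21/4.

-5.2500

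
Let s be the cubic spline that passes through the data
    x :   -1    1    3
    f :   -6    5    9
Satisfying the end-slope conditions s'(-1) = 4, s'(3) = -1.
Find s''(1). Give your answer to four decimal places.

Let M_i = s''(x_i). Step sizes h_i = 2, 2; slopes of the chords Δ_i = (y_(i+1) - y_i)/h_i = 11/2, 2.
  2·M_0 + 8·M_1 + 2·M_2 = 6(Δ_1 - Δ_0) = -21
Clamped end conditions give two more equations: 2h_0·M_0 + h_0·M_1 = 6(Δ_0 - s'(-1)) = 9 and h_1·M_1 + 2h_1·M_2 = 6(s'(3) - Δ_1) = -18.
Solving: M_0 = 29/8, M_1 = -11/4, M_2 = -25/8.

-2.7500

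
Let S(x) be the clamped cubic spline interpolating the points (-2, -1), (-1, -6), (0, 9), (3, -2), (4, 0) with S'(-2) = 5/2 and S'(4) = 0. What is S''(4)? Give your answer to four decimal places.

-13.8465

Write M_i for S''(x_i). With h_i = 1, 1, 3, 1 and divided differences Δ_i = -5, 15, -11/3, 2, the continuity of S' gives the tridiagonal system
  1·M_0 + 4·M_1 + 1·M_2 = 6(Δ_1 - Δ_0) = 120
  1·M_1 + 8·M_2 + 3·M_3 = 6(Δ_2 - Δ_1) = -112
  3·M_2 + 8·M_3 + 1·M_4 = 6(Δ_3 - Δ_2) = 34
Clamped end conditions give two more equations: 2h_0·M_0 + h_0·M_1 = 6(Δ_0 - S'(-2)) = -45 and h_3·M_3 + 2h_3·M_4 = 6(S'(4) - Δ_3) = -12.
Hence M_0 = -10615/228, M_1 = 5485/114, M_2 = -5905/228, M_3 = 1789/114, M_4 = -3157/228.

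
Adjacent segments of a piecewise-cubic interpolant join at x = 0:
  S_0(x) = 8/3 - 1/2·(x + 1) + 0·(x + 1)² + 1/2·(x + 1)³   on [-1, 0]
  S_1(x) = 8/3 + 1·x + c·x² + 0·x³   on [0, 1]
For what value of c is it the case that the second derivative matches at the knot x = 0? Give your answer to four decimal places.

S_0''(x) = 0 + 3·(x + 1), so S_0''(0) = 3. On the right, S_1''(0) = 2c, so c = 3/2.

1.5000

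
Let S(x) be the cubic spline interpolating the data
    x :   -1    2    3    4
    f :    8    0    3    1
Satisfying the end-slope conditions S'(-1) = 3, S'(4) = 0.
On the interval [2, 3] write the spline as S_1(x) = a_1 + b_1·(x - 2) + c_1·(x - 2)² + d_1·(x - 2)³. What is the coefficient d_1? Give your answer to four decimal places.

-3.8276

With M_i denoting the second derivative at x_i, h_i = 3, 1, 1, and Δ_i = (y_(i+1) − y_i)/h_i = -8/3, 3, -2:
  3·M_0 + 8·M_1 + 1·M_2 = 6(Δ_1 - Δ_0) = 34
  1·M_1 + 4·M_2 + 1·M_3 = 6(Δ_2 - Δ_1) = -30
Clamped end conditions give two more equations: 2h_0·M_0 + h_0·M_1 = 6(Δ_0 - S'(-1)) = -34 and h_2·M_2 + 2h_2·M_3 = 6(S'(4) - Δ_2) = 12.
Solving: M_0 = -922/87, M_1 = 286/29, M_2 = -380/29, M_3 = 364/29.
On [2, 3], with S_1(x) = a_1 + b_1·(x - 2) + c_1·(x - 2)² + d_1·(x - 2)³: c_1 = M_1/2 = 143/29, d_1 = (M_2 - M_1)/(6h_1) = -111/29, b_1 = Δ_1 - h_1(2M_1 + M_2)/6 = 55/29.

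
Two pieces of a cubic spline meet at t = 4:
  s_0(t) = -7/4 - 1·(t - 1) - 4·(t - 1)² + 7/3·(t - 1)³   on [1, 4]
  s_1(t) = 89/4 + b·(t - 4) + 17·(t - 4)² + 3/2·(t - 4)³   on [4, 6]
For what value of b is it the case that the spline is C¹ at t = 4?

s_0'(t) = -1 - 8·(t - 1) + 7·(t - 1)², so s_0'(4) = 38. On the right, s_1'(4) = b, so b = 38.

38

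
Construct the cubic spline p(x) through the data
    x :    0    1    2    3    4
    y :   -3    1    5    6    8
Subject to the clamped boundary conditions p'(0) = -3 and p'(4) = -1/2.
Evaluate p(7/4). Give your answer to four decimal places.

With M_i denoting the second derivative at x_i, h_i = 1, 1, 1, 1, and Δ_i = (y_(i+1) − y_i)/h_i = 4, 4, 1, 2:
  1·M_0 + 4·M_1 + 1·M_2 = 6(Δ_1 - Δ_0) = 0
  1·M_1 + 4·M_2 + 1·M_3 = 6(Δ_2 - Δ_1) = -18
  1·M_2 + 4·M_3 + 1·M_4 = 6(Δ_3 - Δ_2) = 6
Clamped end conditions give two more equations: 2h_0·M_0 + h_0·M_1 = 6(Δ_0 - p'(0)) = 42 and h_3·M_3 + 2h_3·M_4 = 6(p'(4) - Δ_3) = -15.
Solving: M_0 = 1307/56, M_1 = -131/28, M_2 = -37/8, M_3 = 145/28, M_4 = -565/56.
On [1, 2], p(x) = 1 + 709/112·(x - 1) - 131/56·(x - 1)² + 1/112·(x - 1)³.
With (x - 1) = 3/4: p(7/4) = 31795/7168.

4.4357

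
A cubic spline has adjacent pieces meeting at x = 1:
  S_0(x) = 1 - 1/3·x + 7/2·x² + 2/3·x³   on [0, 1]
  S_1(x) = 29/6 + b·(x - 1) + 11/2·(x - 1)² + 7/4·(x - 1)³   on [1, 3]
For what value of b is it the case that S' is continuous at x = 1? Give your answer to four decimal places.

8.6667

S_0'(x) = -1/3 + 7·x + 2·x², so S_0'(1) = 26/3. On the right, S_1'(1) = b, so b = 26/3.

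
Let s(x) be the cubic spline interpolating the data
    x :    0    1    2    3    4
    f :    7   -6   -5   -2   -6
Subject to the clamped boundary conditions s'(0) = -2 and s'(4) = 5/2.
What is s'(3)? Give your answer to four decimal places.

Put M_i = s'' at the i-th knot. Here h = (1, 1, 1, 1) and Δ = (-13, 1, 3, -4), so the interior equations h_(i-1)·M_(i-1) + 2(h_(i-1)+h_i)·M_i + h_i·M_(i+1) = 6(Δ_i − Δ_(i-1)) read
  1·M_0 + 4·M_1 + 1·M_2 = 6(Δ_1 - Δ_0) = 84
  1·M_1 + 4·M_2 + 1·M_3 = 6(Δ_2 - Δ_1) = 12
  1·M_2 + 4·M_3 + 1·M_4 = 6(Δ_3 - Δ_2) = -42
Clamped end conditions give two more equations: 2h_0·M_0 + h_0·M_1 = 6(Δ_0 - s'(0)) = -66 and h_3·M_3 + 2h_3·M_4 = 6(s'(4) - Δ_3) = 39.
Forward elimination and back-substitution give M_0 = -399/8, M_1 = 135/4, M_2 = -9/8, M_3 = -69/4, M_4 = 225/8.
On [3, 4], s'(x) = b_3 + 2c_3·(x - 3) + 3d_3·(x - 3)² with b_3 = Δ_3 - h_3(2M_3 + M_4)/6 = -47/16, c_3 = M_3/2 = -69/8, d_3 = (M_4 - M_3)/(6h_3) = 121/16. So s'(3) = -47/16.

-2.9375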